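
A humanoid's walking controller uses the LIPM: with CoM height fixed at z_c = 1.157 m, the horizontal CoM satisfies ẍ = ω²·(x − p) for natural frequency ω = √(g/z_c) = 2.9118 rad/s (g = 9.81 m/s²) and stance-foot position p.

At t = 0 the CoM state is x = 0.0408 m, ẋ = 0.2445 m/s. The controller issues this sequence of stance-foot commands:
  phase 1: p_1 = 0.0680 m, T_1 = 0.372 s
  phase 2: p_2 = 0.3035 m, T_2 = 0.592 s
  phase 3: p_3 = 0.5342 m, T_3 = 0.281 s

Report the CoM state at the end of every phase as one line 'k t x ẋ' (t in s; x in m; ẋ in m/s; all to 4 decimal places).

1 0.3720 0.1330 0.2989
2 0.9640 0.0891 -0.4824
3 1.2450 -0.2196 -1.8359

phase 1: p=0.0680, T=0.372, ωT=1.083190, cosh=1.646300, sinh=1.307786; start (x,ẋ)=(0.040800, 0.244500) → end (x,ẋ)=(0.133034, 0.298943)
phase 2: p=0.3035, T=0.592, ωT=1.723786, cosh=2.892049, sinh=2.713660; start (x,ẋ)=(0.133034, 0.298943) → end (x,ẋ)=(0.089103, -0.482406)
phase 3: p=0.5342, T=0.281, ωT=0.818216, cosh=1.353835, sinh=0.912617; start (x,ẋ)=(0.089103, -0.482406) → end (x,ẋ)=(-0.219583, -1.835879)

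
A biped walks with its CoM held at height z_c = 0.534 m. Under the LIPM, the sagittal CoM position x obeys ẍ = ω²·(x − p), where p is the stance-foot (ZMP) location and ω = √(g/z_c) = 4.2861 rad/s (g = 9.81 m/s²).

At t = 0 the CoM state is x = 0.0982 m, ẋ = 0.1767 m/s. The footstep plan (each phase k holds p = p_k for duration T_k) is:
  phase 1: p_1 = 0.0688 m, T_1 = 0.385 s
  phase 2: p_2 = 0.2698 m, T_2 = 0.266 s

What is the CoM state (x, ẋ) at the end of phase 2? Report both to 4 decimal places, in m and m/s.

phase 1: p=0.0688, T=0.385, ωT=1.650149, cosh=2.699887, sinh=2.507866; start (x,ẋ)=(0.098200, 0.176700) → end (x,ẋ)=(0.251567, 0.793090)
phase 2: p=0.2698, T=0.266, ωT=1.140103, cosh=1.723438, sinh=1.403651; start (x,ẋ)=(0.251567, 0.793090) → end (x,ẋ)=(0.498104, 1.257145)

x = 0.4981, ẋ = 1.2571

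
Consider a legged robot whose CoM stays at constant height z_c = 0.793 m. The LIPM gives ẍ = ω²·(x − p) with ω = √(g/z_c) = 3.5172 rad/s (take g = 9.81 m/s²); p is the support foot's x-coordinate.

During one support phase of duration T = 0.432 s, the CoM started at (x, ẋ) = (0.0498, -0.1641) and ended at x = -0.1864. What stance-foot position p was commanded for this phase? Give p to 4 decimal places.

p = 0.1464

ωT = 3.5172·0.432 = 1.519430; cosh(ωT) = 2.394229, sinh(ωT) = 2.175393
x(T) = p + (x₀−p)·cosh(ωT) + (ẋ₀/ω)·sinh(ωT) ⇒ p·(1 − cosh) = x(T) − x₀·cosh − (ẋ₀/ω)·sinh
numerator   = -0.1864 − (0.0498)·2.394229 − (-0.1641/3.5172)·2.175393 = -0.204137
denominator = 1 − 2.394229 = -1.394229
p = -0.204137 / -1.394229 = 0.1464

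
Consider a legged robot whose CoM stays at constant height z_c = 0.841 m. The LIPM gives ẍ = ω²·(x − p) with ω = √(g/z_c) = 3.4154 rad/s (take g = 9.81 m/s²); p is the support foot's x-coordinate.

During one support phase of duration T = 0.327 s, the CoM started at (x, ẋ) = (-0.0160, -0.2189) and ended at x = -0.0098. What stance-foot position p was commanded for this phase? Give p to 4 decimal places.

p = -0.1514

ωT = 3.4154·0.327 = 1.116836; cosh(ωT) = 1.691243, sinh(ωT) = 1.363929
x(T) = p + (x₀−p)·cosh(ωT) + (ẋ₀/ω)·sinh(ωT) ⇒ p·(1 − cosh) = x(T) − x₀·cosh − (ẋ₀/ω)·sinh
numerator   = -0.0098 − (-0.0160)·1.691243 − (-0.2189/3.4154)·1.363929 = 0.104677
denominator = 1 − 1.691243 = -0.691243
p = 0.104677 / -0.691243 = -0.1514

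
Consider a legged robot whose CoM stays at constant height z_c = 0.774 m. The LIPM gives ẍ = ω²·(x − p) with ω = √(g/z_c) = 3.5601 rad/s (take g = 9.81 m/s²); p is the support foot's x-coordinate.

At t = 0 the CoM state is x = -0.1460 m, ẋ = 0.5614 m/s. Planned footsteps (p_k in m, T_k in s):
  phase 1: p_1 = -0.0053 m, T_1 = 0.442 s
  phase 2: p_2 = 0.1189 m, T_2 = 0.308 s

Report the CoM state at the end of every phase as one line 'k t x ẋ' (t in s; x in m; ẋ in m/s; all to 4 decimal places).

1 0.4420 0.0048 0.2560
2 0.7500 0.0246 -0.1144

phase 1: p=-0.0053, T=0.442, ωT=1.573564, cosh=2.515558, sinh=2.308253; start (x,ẋ)=(-0.146000, 0.561400) → end (x,ẋ)=(0.004754, 0.256016)
phase 2: p=0.1189, T=0.308, ωT=1.096511, cosh=1.663868, sinh=1.329834; start (x,ẋ)=(0.004754, 0.256016) → end (x,ẋ)=(0.024609, -0.114426)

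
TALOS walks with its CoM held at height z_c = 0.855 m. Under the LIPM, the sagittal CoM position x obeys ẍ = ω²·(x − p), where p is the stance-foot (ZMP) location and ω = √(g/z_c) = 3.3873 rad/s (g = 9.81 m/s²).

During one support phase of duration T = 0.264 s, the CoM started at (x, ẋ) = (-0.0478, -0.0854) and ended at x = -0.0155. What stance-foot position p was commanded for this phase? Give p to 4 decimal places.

ωT = 3.3873·0.264 = 0.894247; cosh(ωT) = 1.427205, sinh(ωT) = 1.018289
x(T) = p + (x₀−p)·cosh(ωT) + (ẋ₀/ω)·sinh(ωT) ⇒ p·(1 − cosh) = x(T) − x₀·cosh − (ẋ₀/ω)·sinh
numerator   = -0.0155 − (-0.0478)·1.427205 − (-0.0854/3.3873)·1.018289 = 0.078393
denominator = 1 − 1.427205 = -0.427205
p = 0.078393 / -0.427205 = -0.1835

p = -0.1835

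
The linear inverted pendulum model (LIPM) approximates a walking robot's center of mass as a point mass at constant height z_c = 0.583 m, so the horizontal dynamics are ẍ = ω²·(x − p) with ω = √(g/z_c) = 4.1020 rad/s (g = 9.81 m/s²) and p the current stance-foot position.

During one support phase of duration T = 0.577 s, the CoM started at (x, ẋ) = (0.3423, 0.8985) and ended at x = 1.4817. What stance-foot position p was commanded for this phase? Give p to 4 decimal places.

ωT = 4.1020·0.577 = 2.366854; cosh(ωT) = 5.378783, sinh(ωT) = 5.285008
x(T) = p + (x₀−p)·cosh(ωT) + (ẋ₀/ω)·sinh(ωT) ⇒ p·(1 − cosh) = x(T) − x₀·cosh − (ẋ₀/ω)·sinh
numerator   = 1.4817 − (0.3423)·5.378783 − (0.8985/4.1020)·5.285008 = -1.517083
denominator = 1 − 5.378783 = -4.378783
p = -1.517083 / -4.378783 = 0.3465

p = 0.3465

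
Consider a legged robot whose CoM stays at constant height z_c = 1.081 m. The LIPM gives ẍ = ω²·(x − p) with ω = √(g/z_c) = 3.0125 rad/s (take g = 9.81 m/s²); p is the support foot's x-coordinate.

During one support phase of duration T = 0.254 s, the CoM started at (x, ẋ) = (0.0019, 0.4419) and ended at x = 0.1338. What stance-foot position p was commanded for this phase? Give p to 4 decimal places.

p = -0.0254

ωT = 3.0125·0.254 = 0.765175; cosh(ωT) = 1.307311, sinh(ωT) = 0.842059
x(T) = p + (x₀−p)·cosh(ωT) + (ẋ₀/ω)·sinh(ωT) ⇒ p·(1 − cosh) = x(T) − x₀·cosh − (ẋ₀/ω)·sinh
numerator   = 0.1338 − (0.0019)·1.307311 − (0.4419/3.0125)·0.842059 = 0.007795
denominator = 1 − 1.307311 = -0.307311
p = 0.007795 / -0.307311 = -0.0254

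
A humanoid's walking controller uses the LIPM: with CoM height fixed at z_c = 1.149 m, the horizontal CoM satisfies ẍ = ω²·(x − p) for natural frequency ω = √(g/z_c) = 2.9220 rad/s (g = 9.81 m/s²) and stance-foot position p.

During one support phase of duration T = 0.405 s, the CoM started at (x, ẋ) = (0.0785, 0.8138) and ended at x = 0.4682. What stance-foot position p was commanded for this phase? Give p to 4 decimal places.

ωT = 2.9220·0.405 = 1.183410; cosh(ωT) = 1.785862, sinh(ωT) = 1.479629
x(T) = p + (x₀−p)·cosh(ωT) + (ẋ₀/ω)·sinh(ωT) ⇒ p·(1 − cosh) = x(T) − x₀·cosh − (ẋ₀/ω)·sinh
numerator   = 0.4682 − (0.0785)·1.785862 − (0.8138/2.9220)·1.479629 = -0.084078
denominator = 1 − 1.785862 = -0.785862
p = -0.084078 / -0.785862 = 0.1070

p = 0.1070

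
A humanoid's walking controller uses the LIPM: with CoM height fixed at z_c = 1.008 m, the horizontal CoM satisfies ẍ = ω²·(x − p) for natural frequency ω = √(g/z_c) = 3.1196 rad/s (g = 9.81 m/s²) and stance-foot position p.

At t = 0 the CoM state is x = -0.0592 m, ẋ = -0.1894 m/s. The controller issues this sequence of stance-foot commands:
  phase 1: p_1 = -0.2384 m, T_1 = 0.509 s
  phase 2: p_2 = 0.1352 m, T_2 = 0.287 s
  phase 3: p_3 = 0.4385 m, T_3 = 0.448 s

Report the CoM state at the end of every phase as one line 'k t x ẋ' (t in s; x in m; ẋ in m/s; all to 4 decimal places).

phase 1: p=-0.2384, T=0.509, ωT=1.587876, cosh=2.548853, sinh=2.344494; start (x,ẋ)=(-0.059200, -0.189400) → end (x,ẋ)=(0.076013, 0.827895)
phase 2: p=0.1352, T=0.287, ωT=0.895325, cosh=1.428303, sinh=1.019829; start (x,ẋ)=(0.076013, 0.827895) → end (x,ẋ)=(0.321311, 0.994185)
phase 3: p=0.4385, T=0.448, ωT=1.397581, cosh=2.146298, sinh=1.899104; start (x,ẋ)=(0.321311, 0.994185) → end (x,ẋ)=(0.792202, 1.439537)

1 0.5090 0.0760 0.8279
2 0.7960 0.3213 0.9942
3 1.2440 0.7922 1.4395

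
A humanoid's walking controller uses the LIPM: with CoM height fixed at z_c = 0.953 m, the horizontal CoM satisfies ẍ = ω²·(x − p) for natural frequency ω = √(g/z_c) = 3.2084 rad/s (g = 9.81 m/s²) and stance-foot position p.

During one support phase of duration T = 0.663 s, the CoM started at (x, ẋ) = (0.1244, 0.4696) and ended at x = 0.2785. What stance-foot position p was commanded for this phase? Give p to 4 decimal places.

p = 0.2630

ωT = 3.2084·0.663 = 2.127169; cosh(ωT) = 4.255127, sinh(ωT) = 4.135953
x(T) = p + (x₀−p)·cosh(ωT) + (ẋ₀/ω)·sinh(ωT) ⇒ p·(1 − cosh) = x(T) − x₀·cosh − (ẋ₀/ω)·sinh
numerator   = 0.2785 − (0.1244)·4.255127 − (0.4696/3.2084)·4.135953 = -0.856200
denominator = 1 − 4.255127 = -3.255127
p = -0.856200 / -3.255127 = 0.2630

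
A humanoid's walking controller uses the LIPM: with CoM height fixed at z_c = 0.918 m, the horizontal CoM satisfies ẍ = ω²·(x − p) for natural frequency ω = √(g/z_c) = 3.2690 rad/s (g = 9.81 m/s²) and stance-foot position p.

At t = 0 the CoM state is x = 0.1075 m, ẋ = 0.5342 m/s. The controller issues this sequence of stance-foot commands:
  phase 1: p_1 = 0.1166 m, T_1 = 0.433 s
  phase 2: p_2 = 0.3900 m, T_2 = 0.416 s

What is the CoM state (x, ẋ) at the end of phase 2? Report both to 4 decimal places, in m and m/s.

phase 1: p=0.1166, T=0.433, ωT=1.415477, cosh=2.180630, sinh=1.937820; start (x,ẋ)=(0.107500, 0.534200) → end (x,ẋ)=(0.413423, 1.107247)
phase 2: p=0.3900, T=0.416, ωT=1.359904, cosh=2.076252, sinh=1.819567; start (x,ẋ)=(0.413423, 1.107247) → end (x,ẋ)=(1.054940, 2.438247)

x = 1.0549, ẋ = 2.4382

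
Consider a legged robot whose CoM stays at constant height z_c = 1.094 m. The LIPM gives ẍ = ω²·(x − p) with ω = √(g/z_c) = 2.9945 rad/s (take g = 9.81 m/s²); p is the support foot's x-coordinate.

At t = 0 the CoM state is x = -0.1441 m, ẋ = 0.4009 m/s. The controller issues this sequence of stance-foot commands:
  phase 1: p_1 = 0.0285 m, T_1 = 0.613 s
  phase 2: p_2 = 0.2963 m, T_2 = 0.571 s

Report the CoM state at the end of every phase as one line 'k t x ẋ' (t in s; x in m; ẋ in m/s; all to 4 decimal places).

1 0.6130 -0.1173 -0.2903
2 1.1840 -1.1435 -4.1401

phase 1: p=0.0285, T=0.613, ωT=1.835628, cosh=3.214293, sinh=3.054780; start (x,ẋ)=(-0.144100, 0.400900) → end (x,ẋ)=(-0.117317, -0.290255)
phase 2: p=0.2963, T=0.571, ωT=1.709859, cosh=2.854538, sinh=2.673647; start (x,ẋ)=(-0.117317, -0.290255) → end (x,ẋ)=(-1.143540, -4.140057)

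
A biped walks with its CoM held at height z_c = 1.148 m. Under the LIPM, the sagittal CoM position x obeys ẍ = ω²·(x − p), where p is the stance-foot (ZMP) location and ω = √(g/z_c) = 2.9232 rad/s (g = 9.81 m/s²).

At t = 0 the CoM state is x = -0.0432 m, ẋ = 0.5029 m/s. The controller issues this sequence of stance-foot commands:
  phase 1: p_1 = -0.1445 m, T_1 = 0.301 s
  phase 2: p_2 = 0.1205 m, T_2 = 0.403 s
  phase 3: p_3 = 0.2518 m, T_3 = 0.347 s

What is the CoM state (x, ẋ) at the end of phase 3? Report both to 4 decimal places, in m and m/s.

x = 1.7946, ẋ = 4.7452

phase 1: p=-0.1445, T=0.301, ωT=0.879883, cosh=1.412725, sinh=0.997893; start (x,ẋ)=(-0.043200, 0.502900) → end (x,ẋ)=(0.170284, 1.005956)
phase 2: p=0.1205, T=0.403, ωT=1.178050, cosh=1.777956, sinh=1.470077; start (x,ẋ)=(0.170284, 1.005956) → end (x,ẋ)=(0.714909, 2.002483)
phase 3: p=0.2518, T=0.347, ωT=1.014350, cosh=1.560105, sinh=1.197467; start (x,ẋ)=(0.714909, 2.002483) → end (x,ẋ)=(1.794601, 4.745167)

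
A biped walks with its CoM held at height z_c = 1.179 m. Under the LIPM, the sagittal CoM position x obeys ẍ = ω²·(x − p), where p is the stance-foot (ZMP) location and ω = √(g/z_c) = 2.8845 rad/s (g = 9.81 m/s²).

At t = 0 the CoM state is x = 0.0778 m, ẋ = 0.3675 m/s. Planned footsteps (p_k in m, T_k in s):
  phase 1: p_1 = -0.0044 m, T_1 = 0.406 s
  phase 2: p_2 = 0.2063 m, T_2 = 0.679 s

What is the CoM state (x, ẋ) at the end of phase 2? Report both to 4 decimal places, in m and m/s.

phase 1: p=-0.0044, T=0.406, ωT=1.171107, cosh=1.767792, sinh=1.457769; start (x,ẋ)=(0.077800, 0.367500) → end (x,ẋ)=(0.326640, 0.995309)
phase 2: p=0.2063, T=0.679, ωT=1.958576, cosh=3.615140, sinh=3.474081; start (x,ẋ)=(0.326640, 0.995309) → end (x,ẋ)=(1.840092, 4.804106)

x = 1.8401, ẋ = 4.8041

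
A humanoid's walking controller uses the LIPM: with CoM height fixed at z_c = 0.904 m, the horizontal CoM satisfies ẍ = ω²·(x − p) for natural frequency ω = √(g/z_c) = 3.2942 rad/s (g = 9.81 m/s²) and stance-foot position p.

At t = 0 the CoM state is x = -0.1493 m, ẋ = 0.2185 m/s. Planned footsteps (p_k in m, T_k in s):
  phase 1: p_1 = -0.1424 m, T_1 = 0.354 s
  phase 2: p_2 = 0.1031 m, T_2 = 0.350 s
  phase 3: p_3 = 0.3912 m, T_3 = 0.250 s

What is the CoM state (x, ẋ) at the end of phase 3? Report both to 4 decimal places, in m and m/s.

phase 1: p=-0.1424, T=0.354, ωT=1.166147, cosh=1.760583, sinh=1.449018; start (x,ẋ)=(-0.149300, 0.218500) → end (x,ẋ)=(-0.058437, 0.351751)
phase 2: p=0.1031, T=0.350, ωT=1.152970, cosh=1.741642, sinh=1.425944; start (x,ẋ)=(-0.058437, 0.351751) → end (x,ẋ)=(-0.025978, -0.146168)
phase 3: p=0.3912, T=0.250, ωT=0.823550, cosh=1.358723, sinh=0.919852; start (x,ẋ)=(-0.025978, -0.146168) → end (x,ẋ)=(-0.216444, -1.462724)

x = -0.2164, ẋ = -1.4627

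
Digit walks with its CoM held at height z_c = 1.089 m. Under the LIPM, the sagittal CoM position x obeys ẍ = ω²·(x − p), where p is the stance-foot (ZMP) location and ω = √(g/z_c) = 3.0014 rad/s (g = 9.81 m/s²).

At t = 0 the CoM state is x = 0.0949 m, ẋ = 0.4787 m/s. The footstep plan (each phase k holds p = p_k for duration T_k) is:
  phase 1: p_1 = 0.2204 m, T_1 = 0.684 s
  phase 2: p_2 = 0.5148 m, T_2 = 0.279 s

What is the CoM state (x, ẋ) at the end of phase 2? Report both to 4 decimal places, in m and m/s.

x = 0.4090, ẋ = 0.1125

phase 1: p=0.2204, T=0.684, ωT=2.052958, cosh=3.959632, sinh=3.831277; start (x,ẋ)=(0.094900, 0.478700) → end (x,ẋ)=(0.334525, 0.452327)
phase 2: p=0.5148, T=0.279, ωT=0.837391, cosh=1.371585, sinh=0.938746; start (x,ẋ)=(0.334525, 0.452327) → end (x,ẋ)=(0.409012, 0.112471)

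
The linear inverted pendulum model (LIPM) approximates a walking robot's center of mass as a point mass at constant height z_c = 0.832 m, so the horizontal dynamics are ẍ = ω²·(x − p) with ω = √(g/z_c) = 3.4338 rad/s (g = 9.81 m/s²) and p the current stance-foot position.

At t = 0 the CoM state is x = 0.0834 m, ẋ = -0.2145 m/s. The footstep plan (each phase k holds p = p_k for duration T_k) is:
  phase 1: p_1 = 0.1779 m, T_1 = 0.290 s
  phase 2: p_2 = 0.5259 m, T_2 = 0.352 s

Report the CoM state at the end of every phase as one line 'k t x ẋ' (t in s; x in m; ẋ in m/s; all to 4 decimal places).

phase 1: p=0.1779, T=0.290, ωT=0.995802, cosh=1.538161, sinh=1.168734; start (x,ẋ)=(0.083400, -0.214500) → end (x,ẋ)=(-0.040464, -0.709183)
phase 2: p=0.5259, T=0.352, ωT=1.208698, cosh=1.823853, sinh=1.525267; start (x,ẋ)=(-0.040464, -0.709183) → end (x,ẋ)=(-0.822078, -4.259753)

1 0.2900 -0.0405 -0.7092
2 0.6420 -0.8221 -4.2598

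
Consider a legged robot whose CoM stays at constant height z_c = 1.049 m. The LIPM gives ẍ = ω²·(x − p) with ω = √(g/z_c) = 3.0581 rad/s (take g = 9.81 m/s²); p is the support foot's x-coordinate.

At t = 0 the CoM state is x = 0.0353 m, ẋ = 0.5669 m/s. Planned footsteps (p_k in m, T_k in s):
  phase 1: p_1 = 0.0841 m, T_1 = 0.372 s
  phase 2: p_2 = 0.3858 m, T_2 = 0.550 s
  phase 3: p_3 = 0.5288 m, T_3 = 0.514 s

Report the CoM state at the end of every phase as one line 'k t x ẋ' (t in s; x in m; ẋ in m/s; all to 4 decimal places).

phase 1: p=0.0841, T=0.372, ωT=1.137613, cosh=1.719949, sinh=1.399366; start (x,ẋ)=(0.035300, 0.566900) → end (x,ẋ)=(0.259576, 0.766204)
phase 2: p=0.3858, T=0.550, ωT=1.681955, cosh=2.781033, sinh=2.595023; start (x,ẋ)=(0.259576, 0.766204) → end (x,ẋ)=(0.684948, 1.129146)
phase 3: p=0.5288, T=0.514, ωT=1.571863, cosh=2.511636, sinh=2.303978; start (x,ẋ)=(0.684948, 1.129146) → end (x,ẋ)=(1.771687, 3.936188)

1 0.3720 0.2596 0.7662
2 0.9220 0.6849 1.1291
3 1.4360 1.7717 3.9362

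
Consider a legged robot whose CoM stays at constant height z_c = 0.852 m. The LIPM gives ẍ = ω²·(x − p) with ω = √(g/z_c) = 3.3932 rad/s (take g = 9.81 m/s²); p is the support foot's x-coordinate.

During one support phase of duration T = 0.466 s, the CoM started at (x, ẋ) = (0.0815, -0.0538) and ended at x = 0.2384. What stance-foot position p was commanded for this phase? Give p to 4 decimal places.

ωT = 3.3932·0.466 = 1.581231; cosh(ωT) = 2.533329, sinh(ωT) = 2.327608
x(T) = p + (x₀−p)·cosh(ωT) + (ẋ₀/ω)·sinh(ωT) ⇒ p·(1 − cosh) = x(T) − x₀·cosh − (ẋ₀/ω)·sinh
numerator   = 0.2384 − (0.0815)·2.533329 − (-0.0538/3.3932)·2.327608 = 0.068838
denominator = 1 − 2.533329 = -1.533329
p = 0.068838 / -1.533329 = -0.0449

p = -0.0449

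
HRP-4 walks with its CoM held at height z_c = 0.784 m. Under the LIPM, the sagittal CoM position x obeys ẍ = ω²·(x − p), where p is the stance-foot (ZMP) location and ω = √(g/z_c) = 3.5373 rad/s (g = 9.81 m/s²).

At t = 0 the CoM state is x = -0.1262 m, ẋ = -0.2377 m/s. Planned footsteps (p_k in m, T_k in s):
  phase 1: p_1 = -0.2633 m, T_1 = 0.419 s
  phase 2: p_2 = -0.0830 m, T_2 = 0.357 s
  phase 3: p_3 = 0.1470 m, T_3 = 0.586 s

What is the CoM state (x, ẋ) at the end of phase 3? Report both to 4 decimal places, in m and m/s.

phase 1: p=-0.2633, T=0.419, ωT=1.482129, cosh=2.314730, sinh=2.087577; start (x,ẋ)=(-0.126200, -0.237700) → end (x,ẋ)=(-0.086232, 0.462188)
phase 2: p=-0.0830, T=0.357, ωT=1.262816, cosh=1.909110, sinh=1.626254; start (x,ẋ)=(-0.086232, 0.462188) → end (x,ẋ)=(0.123318, 0.863776)
phase 3: p=0.1470, T=0.586, ωT=2.072858, cosh=4.036664, sinh=3.910839; start (x,ẋ)=(0.123318, 0.863776) → end (x,ẋ)=(1.006397, 3.159169)

x = 1.0064, ẋ = 3.1592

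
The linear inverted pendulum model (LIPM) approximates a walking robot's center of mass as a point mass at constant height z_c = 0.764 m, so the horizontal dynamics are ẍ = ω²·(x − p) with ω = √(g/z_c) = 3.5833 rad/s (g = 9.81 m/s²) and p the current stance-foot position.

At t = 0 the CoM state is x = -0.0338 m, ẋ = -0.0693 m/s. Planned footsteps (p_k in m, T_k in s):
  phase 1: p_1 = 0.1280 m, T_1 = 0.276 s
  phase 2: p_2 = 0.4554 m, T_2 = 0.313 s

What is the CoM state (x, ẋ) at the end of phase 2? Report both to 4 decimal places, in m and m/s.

x = -0.8565, ẋ = -4.2570

phase 1: p=0.1280, T=0.276, ωT=0.988991, cosh=1.530236, sinh=1.158284; start (x,ẋ)=(-0.033800, -0.069300) → end (x,ẋ)=(-0.141993, -0.777593)
phase 2: p=0.4554, T=0.313, ωT=1.121573, cosh=1.697723, sinh=1.371956; start (x,ẋ)=(-0.141993, -0.777593) → end (x,ẋ)=(-0.856529, -4.256999)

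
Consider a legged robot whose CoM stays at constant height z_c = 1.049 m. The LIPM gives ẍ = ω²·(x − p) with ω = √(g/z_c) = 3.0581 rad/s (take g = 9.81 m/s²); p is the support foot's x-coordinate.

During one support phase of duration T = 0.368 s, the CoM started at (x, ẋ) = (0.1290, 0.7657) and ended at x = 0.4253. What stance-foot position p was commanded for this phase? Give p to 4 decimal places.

ωT = 3.0581·0.368 = 1.125381; cosh(ωT) = 1.702959, sinh(ωT) = 1.378431
x(T) = p + (x₀−p)·cosh(ωT) + (ẋ₀/ω)·sinh(ωT) ⇒ p·(1 − cosh) = x(T) − x₀·cosh − (ẋ₀/ω)·sinh
numerator   = 0.4253 − (0.1290)·1.702959 − (0.7657/3.0581)·1.378431 = -0.139519
denominator = 1 − 1.702959 = -0.702959
p = -0.139519 / -0.702959 = 0.1985

p = 0.1985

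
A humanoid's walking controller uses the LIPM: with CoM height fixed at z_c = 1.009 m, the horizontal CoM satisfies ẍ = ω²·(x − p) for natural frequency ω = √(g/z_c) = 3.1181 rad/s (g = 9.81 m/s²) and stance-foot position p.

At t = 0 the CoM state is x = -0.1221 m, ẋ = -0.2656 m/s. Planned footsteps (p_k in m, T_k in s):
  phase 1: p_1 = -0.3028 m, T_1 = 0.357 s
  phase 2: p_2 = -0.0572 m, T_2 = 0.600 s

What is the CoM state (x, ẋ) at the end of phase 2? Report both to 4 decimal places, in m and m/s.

phase 1: p=-0.3028, T=0.357, ωT=1.113162, cosh=1.686243, sinh=1.357724; start (x,ẋ)=(-0.122100, -0.265600) → end (x,ẋ)=(-0.113747, 0.317131)
phase 2: p=-0.0572, T=0.600, ωT=1.870860, cosh=3.323935, sinh=3.169944; start (x,ẋ)=(-0.113747, 0.317131) → end (x,ẋ)=(0.077245, 0.495201)

x = 0.0772, ẋ = 0.4952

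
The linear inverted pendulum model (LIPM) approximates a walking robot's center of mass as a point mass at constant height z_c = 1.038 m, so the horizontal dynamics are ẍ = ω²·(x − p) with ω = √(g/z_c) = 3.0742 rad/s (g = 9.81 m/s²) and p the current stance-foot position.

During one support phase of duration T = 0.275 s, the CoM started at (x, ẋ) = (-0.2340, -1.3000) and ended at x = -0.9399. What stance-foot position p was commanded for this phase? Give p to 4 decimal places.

ωT = 3.0742·0.275 = 0.845405; cosh(ωT) = 1.379152, sinh(ωT) = 0.949769
x(T) = p + (x₀−p)·cosh(ωT) + (ẋ₀/ω)·sinh(ωT) ⇒ p·(1 − cosh) = x(T) − x₀·cosh − (ẋ₀/ω)·sinh
numerator   = -0.9399 − (-0.2340)·1.379152 − (-1.3000/3.0742)·0.949769 = -0.215546
denominator = 1 − 1.379152 = -0.379152
p = -0.215546 / -0.379152 = 0.5685

p = 0.5685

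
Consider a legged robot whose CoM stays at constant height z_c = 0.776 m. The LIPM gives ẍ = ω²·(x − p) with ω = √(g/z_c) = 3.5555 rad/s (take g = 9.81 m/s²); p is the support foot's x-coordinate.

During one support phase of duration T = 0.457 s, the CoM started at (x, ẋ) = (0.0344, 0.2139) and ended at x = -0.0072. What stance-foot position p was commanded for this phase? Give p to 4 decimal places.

p = 0.1495

ωT = 3.5555·0.457 = 1.624864; cosh(ωT) = 2.637332, sinh(ωT) = 2.440394
x(T) = p + (x₀−p)·cosh(ωT) + (ẋ₀/ω)·sinh(ωT) ⇒ p·(1 − cosh) = x(T) − x₀·cosh − (ẋ₀/ω)·sinh
numerator   = -0.0072 − (0.0344)·2.637332 − (0.2139/3.5555)·2.440394 = -0.244739
denominator = 1 − 2.637332 = -1.637332
p = -0.244739 / -1.637332 = 0.1495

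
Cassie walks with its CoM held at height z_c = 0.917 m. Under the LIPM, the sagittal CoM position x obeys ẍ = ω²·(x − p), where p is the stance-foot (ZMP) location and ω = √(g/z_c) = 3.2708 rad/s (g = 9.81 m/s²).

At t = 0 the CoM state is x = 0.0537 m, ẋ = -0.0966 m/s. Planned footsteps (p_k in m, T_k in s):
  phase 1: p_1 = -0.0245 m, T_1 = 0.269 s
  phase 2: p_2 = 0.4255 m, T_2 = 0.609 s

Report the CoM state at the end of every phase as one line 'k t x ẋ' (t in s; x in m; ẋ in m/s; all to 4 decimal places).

phase 1: p=-0.0245, T=0.269, ωT=0.879845, cosh=1.412687, sinh=0.997840; start (x,ẋ)=(0.053700, -0.096600) → end (x,ẋ)=(0.056502, 0.118758)
phase 2: p=0.4255, T=0.609, ωT=1.991917, cosh=3.733003, sinh=3.596569; start (x,ẋ)=(0.056502, 0.118758) → end (x,ẋ)=(-0.821384, -3.897443)

1 0.2690 0.0565 0.1188
2 0.8780 -0.8214 -3.8974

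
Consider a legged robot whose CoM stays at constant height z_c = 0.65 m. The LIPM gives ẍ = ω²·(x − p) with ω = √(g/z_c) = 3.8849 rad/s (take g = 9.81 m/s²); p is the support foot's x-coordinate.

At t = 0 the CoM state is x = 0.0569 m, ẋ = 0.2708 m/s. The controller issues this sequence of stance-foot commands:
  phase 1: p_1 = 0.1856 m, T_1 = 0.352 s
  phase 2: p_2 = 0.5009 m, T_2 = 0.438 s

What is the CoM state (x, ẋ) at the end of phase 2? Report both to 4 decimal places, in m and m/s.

x = -1.0316, ẋ = -5.6945

phase 1: p=0.1856, T=0.352, ωT=1.367485, cosh=2.090106, sinh=1.835359; start (x,ẋ)=(0.056900, 0.270800) → end (x,ẋ)=(0.044539, -0.351654)
phase 2: p=0.5009, T=0.438, ωT=1.701586, cosh=2.832516, sinh=2.650122; start (x,ẋ)=(0.044539, -0.351654) → end (x,ẋ)=(-1.031635, -5.694516)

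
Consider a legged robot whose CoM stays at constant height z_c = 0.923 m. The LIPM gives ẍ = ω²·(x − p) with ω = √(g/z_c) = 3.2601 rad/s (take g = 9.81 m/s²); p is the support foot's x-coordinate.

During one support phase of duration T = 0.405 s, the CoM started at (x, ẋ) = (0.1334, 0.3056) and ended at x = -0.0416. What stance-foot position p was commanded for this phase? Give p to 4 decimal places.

ωT = 3.2601·0.405 = 1.320341; cosh(ωT) = 2.005870, sinh(ωT) = 1.738826
x(T) = p + (x₀−p)·cosh(ωT) + (ẋ₀/ω)·sinh(ωT) ⇒ p·(1 − cosh) = x(T) − x₀·cosh − (ẋ₀/ω)·sinh
numerator   = -0.0416 − (0.1334)·2.005870 − (0.3056/3.2601)·1.738826 = -0.472180
denominator = 1 − 2.005870 = -1.005870
p = -0.472180 / -1.005870 = 0.4694

p = 0.4694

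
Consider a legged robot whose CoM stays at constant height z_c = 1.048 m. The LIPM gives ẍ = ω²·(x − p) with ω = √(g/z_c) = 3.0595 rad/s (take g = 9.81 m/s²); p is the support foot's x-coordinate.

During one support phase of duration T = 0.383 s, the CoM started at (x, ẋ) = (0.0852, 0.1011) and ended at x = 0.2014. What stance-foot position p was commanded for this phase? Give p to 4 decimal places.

ωT = 3.0595·0.383 = 1.171788; cosh(ωT) = 1.768786, sinh(ωT) = 1.458974
x(T) = p + (x₀−p)·cosh(ωT) + (ẋ₀/ω)·sinh(ωT) ⇒ p·(1 − cosh) = x(T) − x₀·cosh − (ẋ₀/ω)·sinh
numerator   = 0.2014 − (0.0852)·1.768786 − (0.1011/3.0595)·1.458974 = 0.002488
denominator = 1 − 1.768786 = -0.768786
p = 0.002488 / -0.768786 = -0.0032

p = -0.0032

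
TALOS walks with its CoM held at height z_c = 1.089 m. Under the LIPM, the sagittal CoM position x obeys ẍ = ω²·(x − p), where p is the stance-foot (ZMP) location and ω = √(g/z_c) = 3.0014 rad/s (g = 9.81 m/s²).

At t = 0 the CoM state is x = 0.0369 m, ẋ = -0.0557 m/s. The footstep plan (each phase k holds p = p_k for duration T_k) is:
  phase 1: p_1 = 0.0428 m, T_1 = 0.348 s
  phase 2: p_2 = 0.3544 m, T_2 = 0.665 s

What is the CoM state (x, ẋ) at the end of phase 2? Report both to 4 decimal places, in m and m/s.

phase 1: p=0.0428, T=0.348, ωT=1.044487, cosh=1.596907, sinh=1.245034; start (x,ẋ)=(0.036900, -0.055700) → end (x,ẋ)=(0.010273, -0.110995)
phase 2: p=0.3544, T=0.665, ωT=1.995931, cosh=3.747469, sinh=3.611582; start (x,ẋ)=(0.010273, -0.110995) → end (x,ẋ)=(-1.068766, -4.146220)

x = -1.0688, ẋ = -4.1462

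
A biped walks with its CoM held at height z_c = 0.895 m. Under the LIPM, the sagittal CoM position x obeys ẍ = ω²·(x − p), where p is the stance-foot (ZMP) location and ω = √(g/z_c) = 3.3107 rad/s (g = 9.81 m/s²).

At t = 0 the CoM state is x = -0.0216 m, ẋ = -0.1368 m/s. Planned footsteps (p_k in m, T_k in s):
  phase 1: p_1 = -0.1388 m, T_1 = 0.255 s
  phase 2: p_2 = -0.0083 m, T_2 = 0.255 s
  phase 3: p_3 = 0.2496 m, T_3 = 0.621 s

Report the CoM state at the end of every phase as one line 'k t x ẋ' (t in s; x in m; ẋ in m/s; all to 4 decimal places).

1 0.2550 -0.0165 0.1794
2 0.5100 0.0318 0.2215
3 1.1310 -0.3581 -1.8913

phase 1: p=-0.1388, T=0.255, ωT=0.844229, cosh=1.378036, sinh=0.948147; start (x,ẋ)=(-0.021600, -0.136800) → end (x,ẋ)=(-0.016472, 0.179379)
phase 2: p=-0.0083, T=0.255, ωT=0.844229, cosh=1.378036, sinh=0.948147; start (x,ẋ)=(-0.016472, 0.179379) → end (x,ẋ)=(0.031811, 0.221538)
phase 3: p=0.2496, T=0.621, ωT=2.055945, cosh=3.971094, sinh=3.843122; start (x,ẋ)=(0.031811, 0.221538) → end (x,ẋ)=(-0.358097, -1.891280)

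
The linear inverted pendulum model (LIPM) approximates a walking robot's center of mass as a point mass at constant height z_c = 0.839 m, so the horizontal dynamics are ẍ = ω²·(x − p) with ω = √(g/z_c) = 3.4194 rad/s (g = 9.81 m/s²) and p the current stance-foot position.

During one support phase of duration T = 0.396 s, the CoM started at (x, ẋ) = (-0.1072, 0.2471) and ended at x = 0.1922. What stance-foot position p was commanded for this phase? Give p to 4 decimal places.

p = -0.2656

ωT = 3.4194·0.396 = 1.354082; cosh(ωT) = 2.065695, sinh(ωT) = 1.807511
x(T) = p + (x₀−p)·cosh(ωT) + (ẋ₀/ω)·sinh(ωT) ⇒ p·(1 − cosh) = x(T) − x₀·cosh − (ẋ₀/ω)·sinh
numerator   = 0.1922 − (-0.1072)·2.065695 − (0.2471/3.4194)·1.807511 = 0.283024
denominator = 1 − 2.065695 = -1.065695
p = 0.283024 / -1.065695 = -0.2656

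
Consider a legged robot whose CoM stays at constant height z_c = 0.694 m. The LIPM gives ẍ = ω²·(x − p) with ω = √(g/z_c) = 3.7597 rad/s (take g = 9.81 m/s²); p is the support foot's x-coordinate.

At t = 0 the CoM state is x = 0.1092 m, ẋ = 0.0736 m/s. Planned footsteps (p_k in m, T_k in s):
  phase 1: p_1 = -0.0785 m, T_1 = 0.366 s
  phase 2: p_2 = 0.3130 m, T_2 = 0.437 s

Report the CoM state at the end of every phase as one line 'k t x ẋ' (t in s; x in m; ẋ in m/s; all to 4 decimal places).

1 0.3660 0.3531 1.4629
2 0.8030 1.3887 4.2983

phase 1: p=-0.0785, T=0.366, ωT=1.376050, cosh=2.105903, sinh=1.853329; start (x,ẋ)=(0.109200, 0.073600) → end (x,ẋ)=(0.353059, 1.462881)
phase 2: p=0.3130, T=0.437, ωT=1.642989, cosh=2.682001, sinh=2.488600; start (x,ẋ)=(0.353059, 1.462881) → end (x,ẋ)=(1.388740, 4.298255)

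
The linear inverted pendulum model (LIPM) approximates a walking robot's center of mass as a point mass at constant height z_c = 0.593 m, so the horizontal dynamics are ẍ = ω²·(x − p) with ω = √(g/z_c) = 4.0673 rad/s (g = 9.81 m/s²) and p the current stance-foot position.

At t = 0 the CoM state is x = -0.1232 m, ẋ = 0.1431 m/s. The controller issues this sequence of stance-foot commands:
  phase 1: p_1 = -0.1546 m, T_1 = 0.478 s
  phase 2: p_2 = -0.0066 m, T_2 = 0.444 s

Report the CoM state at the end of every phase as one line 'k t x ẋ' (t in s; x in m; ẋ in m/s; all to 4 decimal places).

phase 1: p=-0.1546, T=0.478, ωT=1.944169, cosh=3.565466, sinh=3.422360; start (x,ẋ)=(-0.123200, 0.143100) → end (x,ẋ)=(0.077765, 0.947299)
phase 2: p=-0.0066, T=0.444, ωT=1.805881, cosh=3.124831, sinh=2.960501; start (x,ẋ)=(0.077765, 0.947299) → end (x,ẋ)=(0.946544, 3.976003)

1 0.4780 0.0778 0.9473
2 0.9220 0.9465 3.9760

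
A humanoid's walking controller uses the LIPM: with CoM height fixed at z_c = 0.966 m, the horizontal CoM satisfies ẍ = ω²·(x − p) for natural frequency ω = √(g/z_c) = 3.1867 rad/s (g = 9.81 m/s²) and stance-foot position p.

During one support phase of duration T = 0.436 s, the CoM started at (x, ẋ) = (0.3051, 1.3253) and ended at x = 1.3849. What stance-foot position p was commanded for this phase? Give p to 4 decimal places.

ωT = 3.1867·0.436 = 1.389401; cosh(ωT) = 2.130836, sinh(ωT) = 1.881611
x(T) = p + (x₀−p)·cosh(ωT) + (ẋ₀/ω)·sinh(ωT) ⇒ p·(1 − cosh) = x(T) − x₀·cosh − (ẋ₀/ω)·sinh
numerator   = 1.3849 − (0.3051)·2.130836 − (1.3253/3.1867)·1.881611 = -0.047751
denominator = 1 − 2.130836 = -1.130836
p = -0.047751 / -1.130836 = 0.0422

p = 0.0422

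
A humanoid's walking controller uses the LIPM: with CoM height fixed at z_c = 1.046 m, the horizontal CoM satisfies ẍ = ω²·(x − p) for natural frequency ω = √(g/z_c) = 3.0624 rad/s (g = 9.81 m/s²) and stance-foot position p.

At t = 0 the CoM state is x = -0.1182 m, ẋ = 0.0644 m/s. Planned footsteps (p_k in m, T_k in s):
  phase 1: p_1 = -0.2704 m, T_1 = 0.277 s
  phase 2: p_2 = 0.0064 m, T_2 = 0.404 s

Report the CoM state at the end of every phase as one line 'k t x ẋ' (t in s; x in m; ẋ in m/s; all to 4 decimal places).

1 0.2770 -0.0400 0.5335
2 0.6810 0.1946 0.7724

phase 1: p=-0.2704, T=0.277, ωT=0.848285, cosh=1.381893, sinh=0.953744; start (x,ẋ)=(-0.118200, 0.064400) → end (x,ẋ)=(-0.040019, 0.533532)
phase 2: p=0.0064, T=0.404, ωT=1.237210, cosh=1.868089, sinh=1.577896; start (x,ẋ)=(-0.040019, 0.533532) → end (x,ẋ)=(0.194586, 0.772379)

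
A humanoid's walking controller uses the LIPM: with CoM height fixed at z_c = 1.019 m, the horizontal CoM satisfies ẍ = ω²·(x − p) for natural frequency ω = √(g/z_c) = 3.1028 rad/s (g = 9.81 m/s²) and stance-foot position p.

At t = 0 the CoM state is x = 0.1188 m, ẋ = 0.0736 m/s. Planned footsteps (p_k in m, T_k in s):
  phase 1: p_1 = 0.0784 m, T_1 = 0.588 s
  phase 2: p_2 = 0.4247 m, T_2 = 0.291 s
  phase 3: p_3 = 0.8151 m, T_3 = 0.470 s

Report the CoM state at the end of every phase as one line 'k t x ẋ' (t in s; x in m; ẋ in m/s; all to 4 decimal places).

1 0.5880 0.2785 0.6125
2 0.8790 0.4182 0.4121
3 1.3490 0.1859 -1.5700

phase 1: p=0.0784, T=0.588, ωT=1.824446, cosh=3.180335, sinh=3.019028; start (x,ẋ)=(0.118800, 0.073600) → end (x,ẋ)=(0.278498, 0.612517)
phase 2: p=0.4247, T=0.291, ωT=0.902915, cosh=1.436085, sinh=1.030698; start (x,ẋ)=(0.278498, 0.612517) → end (x,ẋ)=(0.418210, 0.412066)
phase 3: p=0.8151, T=0.470, ωT=1.458316, cosh=2.265671, sinh=2.033043; start (x,ẋ)=(0.418210, 0.412066) → end (x,ẋ)=(0.185876, -1.570025)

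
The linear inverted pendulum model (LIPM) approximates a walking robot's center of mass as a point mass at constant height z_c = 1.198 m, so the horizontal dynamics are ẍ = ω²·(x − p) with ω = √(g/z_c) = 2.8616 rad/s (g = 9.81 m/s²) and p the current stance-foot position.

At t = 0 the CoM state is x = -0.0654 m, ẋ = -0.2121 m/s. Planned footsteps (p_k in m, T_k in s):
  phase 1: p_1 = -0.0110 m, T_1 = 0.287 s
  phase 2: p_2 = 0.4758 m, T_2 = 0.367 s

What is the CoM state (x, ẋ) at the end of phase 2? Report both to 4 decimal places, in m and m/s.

x = -0.7211, ẋ = -2.9463

phase 1: p=-0.0110, T=0.287, ωT=0.821279, cosh=1.356637, sinh=0.916769; start (x,ẋ)=(-0.065400, -0.212100) → end (x,ẋ)=(-0.152751, -0.430457)
phase 2: p=0.4758, T=0.367, ωT=1.050207, cosh=1.604054, sinh=1.254189; start (x,ẋ)=(-0.152751, -0.430457) → end (x,ẋ)=(-0.721092, -2.946340)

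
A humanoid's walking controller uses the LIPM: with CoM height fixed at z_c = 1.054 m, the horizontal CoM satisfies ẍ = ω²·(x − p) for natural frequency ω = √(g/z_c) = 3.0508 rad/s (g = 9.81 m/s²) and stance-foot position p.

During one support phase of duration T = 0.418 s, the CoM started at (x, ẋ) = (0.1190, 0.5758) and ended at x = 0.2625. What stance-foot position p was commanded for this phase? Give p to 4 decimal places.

ωT = 3.0508·0.418 = 1.275234; cosh(ωT) = 1.929453, sinh(ωT) = 1.650087
x(T) = p + (x₀−p)·cosh(ωT) + (ẋ₀/ω)·sinh(ωT) ⇒ p·(1 − cosh) = x(T) − x₀·cosh − (ẋ₀/ω)·sinh
numerator   = 0.2625 − (0.1190)·1.929453 − (0.5758/3.0508)·1.650087 = -0.278538
denominator = 1 − 1.929453 = -0.929453
p = -0.278538 / -0.929453 = 0.2997

p = 0.2997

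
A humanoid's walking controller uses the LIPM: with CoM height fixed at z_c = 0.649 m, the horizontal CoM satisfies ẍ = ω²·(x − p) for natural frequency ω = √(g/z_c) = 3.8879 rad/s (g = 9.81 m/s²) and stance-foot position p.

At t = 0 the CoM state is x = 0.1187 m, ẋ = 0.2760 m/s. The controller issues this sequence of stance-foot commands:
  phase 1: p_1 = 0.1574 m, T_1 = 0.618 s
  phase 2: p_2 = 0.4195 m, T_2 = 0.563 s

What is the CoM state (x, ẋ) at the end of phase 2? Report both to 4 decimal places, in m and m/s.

phase 1: p=0.1574, T=0.618, ωT=2.402722, cosh=5.571848, sinh=5.481377; start (x,ẋ)=(0.118700, 0.276000) → end (x,ẋ)=(0.330890, 0.713093)
phase 2: p=0.4195, T=0.563, ωT=2.188888, cosh=4.518661, sinh=4.406619; start (x,ẋ)=(0.330890, 0.713093) → end (x,ẋ)=(0.827332, 1.704106)

x = 0.8273, ẋ = 1.7041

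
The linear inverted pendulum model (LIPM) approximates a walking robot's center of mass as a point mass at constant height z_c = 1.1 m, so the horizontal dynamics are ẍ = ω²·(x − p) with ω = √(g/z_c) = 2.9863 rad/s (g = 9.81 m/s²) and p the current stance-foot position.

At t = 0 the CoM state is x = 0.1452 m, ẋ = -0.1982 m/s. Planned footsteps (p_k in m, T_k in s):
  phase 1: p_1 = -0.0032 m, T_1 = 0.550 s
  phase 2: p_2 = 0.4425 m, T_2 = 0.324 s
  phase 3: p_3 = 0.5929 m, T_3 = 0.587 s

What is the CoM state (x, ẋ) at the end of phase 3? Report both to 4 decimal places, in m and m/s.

phase 1: p=-0.0032, T=0.550, ωT=1.642465, cosh=2.680698, sinh=2.487195; start (x,ẋ)=(0.145200, -0.198200) → end (x,ẋ)=(0.229541, 0.570928)
phase 2: p=0.4425, T=0.324, ωT=0.967561, cosh=1.505764, sinh=1.125755; start (x,ẋ)=(0.229541, 0.570928) → end (x,ẋ)=(0.337059, 0.143749)
phase 3: p=0.5929, T=0.587, ωT=1.752958, cosh=2.972456, sinh=2.799195; start (x,ẋ)=(0.337059, 0.143749) → end (x,ẋ)=(-0.032835, -1.711351)

x = -0.0328, ẋ = -1.7114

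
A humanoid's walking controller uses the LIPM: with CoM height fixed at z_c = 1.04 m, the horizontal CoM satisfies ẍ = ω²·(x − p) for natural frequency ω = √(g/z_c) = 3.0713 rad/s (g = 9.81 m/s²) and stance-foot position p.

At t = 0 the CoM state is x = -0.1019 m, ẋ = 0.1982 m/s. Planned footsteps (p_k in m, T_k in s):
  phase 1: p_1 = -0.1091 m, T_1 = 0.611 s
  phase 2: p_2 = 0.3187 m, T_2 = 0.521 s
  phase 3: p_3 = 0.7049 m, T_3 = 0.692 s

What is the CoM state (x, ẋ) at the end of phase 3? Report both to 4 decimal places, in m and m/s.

phase 1: p=-0.1091, T=0.611, ωT=1.876564, cosh=3.342071, sinh=3.188956; start (x,ẋ)=(-0.101900, 0.198200) → end (x,ẋ)=(0.120756, 0.732917)
phase 2: p=0.3187, T=0.521, ωT=1.600147, cosh=2.577814, sinh=2.375948; start (x,ẋ)=(0.120756, 0.732917) → end (x,ẋ)=(0.375418, 0.444875)
phase 3: p=0.7049, T=0.692, ωT=2.125340, cosh=4.247567, sinh=4.128174; start (x,ẋ)=(0.375418, 0.444875) → end (x,ẋ)=(-0.096633, -2.287816)

x = -0.0966, ẋ = -2.2878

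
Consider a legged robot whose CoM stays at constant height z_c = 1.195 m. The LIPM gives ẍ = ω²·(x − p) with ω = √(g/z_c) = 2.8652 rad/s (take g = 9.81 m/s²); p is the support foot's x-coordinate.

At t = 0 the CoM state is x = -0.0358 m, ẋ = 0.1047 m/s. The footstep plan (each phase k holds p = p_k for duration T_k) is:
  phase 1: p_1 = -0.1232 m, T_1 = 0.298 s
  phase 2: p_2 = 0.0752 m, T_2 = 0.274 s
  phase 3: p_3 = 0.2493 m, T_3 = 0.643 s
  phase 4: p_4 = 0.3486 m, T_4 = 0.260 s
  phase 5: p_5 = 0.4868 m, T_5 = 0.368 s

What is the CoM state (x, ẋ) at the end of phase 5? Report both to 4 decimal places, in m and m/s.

phase 1: p=-0.1232, T=0.298, ωT=0.853830, cosh=1.387203, sinh=0.961421; start (x,ẋ)=(-0.035800, 0.104700) → end (x,ẋ)=(0.033174, 0.385998)
phase 2: p=0.0752, T=0.274, ωT=0.785065, cosh=1.324320, sinh=0.868229; start (x,ẋ)=(0.033174, 0.385998) → end (x,ẋ)=(0.136511, 0.406638)
phase 3: p=0.2493, T=0.643, ωT=1.842324, cosh=3.234817, sinh=3.076369; start (x,ẋ)=(0.136511, 0.406638) → end (x,ẋ)=(0.321056, 0.321231)
phase 4: p=0.3486, T=0.260, ωT=0.744952, cosh=1.290549, sinh=0.815792; start (x,ẋ)=(0.321056, 0.321231) → end (x,ẋ)=(0.404515, 0.350181)
phase 5: p=0.4868, T=0.368, ωT=1.054394, cosh=1.609319, sinh=1.260915; start (x,ẋ)=(0.404515, 0.350181) → end (x,ẋ)=(0.508485, 0.266276)

x = 0.5085, ẋ = 0.2663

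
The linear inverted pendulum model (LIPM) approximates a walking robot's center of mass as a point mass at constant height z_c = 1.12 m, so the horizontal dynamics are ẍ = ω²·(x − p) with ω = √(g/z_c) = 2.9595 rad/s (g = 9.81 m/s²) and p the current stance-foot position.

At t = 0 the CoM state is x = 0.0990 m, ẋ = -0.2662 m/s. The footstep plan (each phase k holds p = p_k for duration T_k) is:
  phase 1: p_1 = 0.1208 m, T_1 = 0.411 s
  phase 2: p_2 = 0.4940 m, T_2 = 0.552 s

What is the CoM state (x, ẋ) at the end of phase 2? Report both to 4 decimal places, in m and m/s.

x = -1.4622, ẋ = -5.5856

phase 1: p=0.1208, T=0.411, ωT=1.216354, cosh=1.835585, sinh=1.539277; start (x,ẋ)=(0.099000, -0.266200) → end (x,ẋ)=(-0.057670, -0.587942)
phase 2: p=0.4940, T=0.552, ωT=1.633644, cosh=2.658862, sinh=2.463645; start (x,ẋ)=(-0.057670, -0.587942) → end (x,ẋ)=(-1.462249, -5.585571)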